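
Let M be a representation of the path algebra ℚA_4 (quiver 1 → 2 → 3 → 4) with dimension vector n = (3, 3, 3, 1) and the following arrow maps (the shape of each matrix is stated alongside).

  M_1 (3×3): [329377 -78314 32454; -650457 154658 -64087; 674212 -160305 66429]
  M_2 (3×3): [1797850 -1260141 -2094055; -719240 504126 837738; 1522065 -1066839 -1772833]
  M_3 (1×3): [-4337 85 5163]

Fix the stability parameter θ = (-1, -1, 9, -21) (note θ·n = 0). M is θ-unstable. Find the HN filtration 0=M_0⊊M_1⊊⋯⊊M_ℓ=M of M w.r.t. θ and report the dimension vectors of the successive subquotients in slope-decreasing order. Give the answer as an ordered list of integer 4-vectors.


Via rank(M_{q-1}∘⋯∘M_p): M ≅ I[1,2], I[1,3], I[1,4], I[3,3].
μ_θ-semistable layers: μ^(1)=9; μ^(2)=-1; μ^(3)=-7/2

((0, 0, 2, 0); (2, 2, 0, 0); (1, 1, 1, 1))


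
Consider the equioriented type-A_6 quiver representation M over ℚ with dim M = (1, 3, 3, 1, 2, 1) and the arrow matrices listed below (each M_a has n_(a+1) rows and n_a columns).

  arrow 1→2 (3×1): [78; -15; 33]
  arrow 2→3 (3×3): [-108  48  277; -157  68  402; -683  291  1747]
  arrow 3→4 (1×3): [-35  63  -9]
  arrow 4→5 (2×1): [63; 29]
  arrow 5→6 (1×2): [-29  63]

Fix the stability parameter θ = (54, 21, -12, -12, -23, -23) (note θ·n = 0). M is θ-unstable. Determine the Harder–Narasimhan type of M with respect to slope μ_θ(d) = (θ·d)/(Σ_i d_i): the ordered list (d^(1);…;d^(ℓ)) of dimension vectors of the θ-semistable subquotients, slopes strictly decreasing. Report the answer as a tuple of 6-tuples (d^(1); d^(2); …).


Interval decomposition of M: I[1,5], I[2,3]^2, I[5,6].
HN type (ℓ=3): μ^(1)=28/5; μ^(2)=9/2; μ^(3)=-23

((1, 1, 1, 1, 1, 0); (0, 2, 2, 0, 0, 0); (0, 0, 0, 0, 1, 1))


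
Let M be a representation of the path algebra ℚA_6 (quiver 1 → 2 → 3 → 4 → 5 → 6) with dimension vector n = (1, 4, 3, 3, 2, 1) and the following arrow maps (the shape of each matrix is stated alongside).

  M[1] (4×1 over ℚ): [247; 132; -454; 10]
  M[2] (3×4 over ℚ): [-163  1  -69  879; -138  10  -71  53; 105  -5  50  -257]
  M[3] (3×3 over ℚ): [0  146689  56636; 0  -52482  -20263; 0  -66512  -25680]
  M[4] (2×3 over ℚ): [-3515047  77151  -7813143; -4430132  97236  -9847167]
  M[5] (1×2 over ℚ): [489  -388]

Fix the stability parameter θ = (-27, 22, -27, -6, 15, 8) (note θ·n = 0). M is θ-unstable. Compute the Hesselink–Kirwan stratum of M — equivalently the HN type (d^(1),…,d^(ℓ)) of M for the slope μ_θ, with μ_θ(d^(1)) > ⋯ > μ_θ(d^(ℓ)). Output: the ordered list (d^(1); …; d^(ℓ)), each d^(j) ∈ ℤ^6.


Barcode: M ≅ I[1,6], I[2,2], I[2,3], I[2,4], I[4,5]. HN layers by μ_θ (7 steps, strictly decreasing):
  μ^(1)=22; μ^(2)=15; μ^(3)=23/2; μ^(4)=-5/2; μ^(5)=-11/3; μ^(6)=-6; μ^(7)=-27

((0, 1, 0, 0, 0, 0); (0, 0, 0, 0, 1, 0); (0, 0, 0, 0, 1, 1); (0, 1, 1, 0, 0, 0); (0, 2, 2, 2, 0, 0); (0, 0, 0, 1, 0, 0); (1, 0, 0, 0, 0, 0))


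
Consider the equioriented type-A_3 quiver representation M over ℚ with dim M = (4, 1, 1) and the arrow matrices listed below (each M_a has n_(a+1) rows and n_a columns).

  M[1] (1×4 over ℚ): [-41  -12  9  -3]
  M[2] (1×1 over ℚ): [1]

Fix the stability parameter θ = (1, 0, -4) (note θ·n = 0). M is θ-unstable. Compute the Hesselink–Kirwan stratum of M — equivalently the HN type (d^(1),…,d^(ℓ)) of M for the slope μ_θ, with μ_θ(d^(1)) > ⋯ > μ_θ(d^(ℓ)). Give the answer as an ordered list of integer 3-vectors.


Interval decomposition of M: I[1,1]^3, I[1,3].
HN type (ℓ=2): μ^(1)=1; μ^(2)=-1

((3, 0, 0); (1, 1, 1))


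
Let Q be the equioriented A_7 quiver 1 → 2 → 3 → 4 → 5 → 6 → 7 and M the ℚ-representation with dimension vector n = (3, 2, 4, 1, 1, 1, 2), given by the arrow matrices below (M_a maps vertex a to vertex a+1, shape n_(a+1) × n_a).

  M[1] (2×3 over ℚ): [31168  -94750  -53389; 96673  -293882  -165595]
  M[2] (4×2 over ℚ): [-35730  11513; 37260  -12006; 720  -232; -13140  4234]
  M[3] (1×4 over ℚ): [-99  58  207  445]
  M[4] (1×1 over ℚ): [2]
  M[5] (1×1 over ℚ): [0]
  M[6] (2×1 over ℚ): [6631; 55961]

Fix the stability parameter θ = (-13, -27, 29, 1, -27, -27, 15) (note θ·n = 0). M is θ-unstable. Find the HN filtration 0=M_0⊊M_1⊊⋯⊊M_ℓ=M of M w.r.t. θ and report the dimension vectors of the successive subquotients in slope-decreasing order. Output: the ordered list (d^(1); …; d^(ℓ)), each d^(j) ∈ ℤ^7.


Interval decomposition of M: I[1,1], I[1,2], I[1,5], I[3,3]^3, I[6,7], I[7,7].
HN type (ℓ=6): μ^(1)=29; μ^(2)=15; μ^(3)=1; μ^(4)=-13; μ^(5)=-20; μ^(6)=-27

((0, 0, 3, 0, 0, 0, 0); (0, 0, 0, 0, 0, 0, 2); (0, 0, 1, 1, 1, 0, 0); (1, 0, 0, 0, 0, 0, 0); (2, 2, 0, 0, 0, 0, 0); (0, 0, 0, 0, 0, 1, 0))


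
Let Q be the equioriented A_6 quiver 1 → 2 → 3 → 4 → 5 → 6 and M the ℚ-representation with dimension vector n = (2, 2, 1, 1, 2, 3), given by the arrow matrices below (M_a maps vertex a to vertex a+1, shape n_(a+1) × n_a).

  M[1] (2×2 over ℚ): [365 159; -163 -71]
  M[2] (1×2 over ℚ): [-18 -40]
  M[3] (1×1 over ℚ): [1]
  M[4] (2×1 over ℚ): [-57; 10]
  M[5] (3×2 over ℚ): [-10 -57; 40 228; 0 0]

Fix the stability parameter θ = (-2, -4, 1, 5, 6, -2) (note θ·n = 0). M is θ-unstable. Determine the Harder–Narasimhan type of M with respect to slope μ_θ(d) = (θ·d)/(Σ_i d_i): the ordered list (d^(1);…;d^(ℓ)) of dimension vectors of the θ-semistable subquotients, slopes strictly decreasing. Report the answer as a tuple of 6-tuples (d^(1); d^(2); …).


Barcode: M ≅ I[1,2], I[1,5], I[5,6], I[6,6]^2. HN layers by μ_θ (6 steps, strictly decreasing):
  μ^(1)=6; μ^(2)=5; μ^(3)=2; μ^(4)=1; μ^(5)=-2; μ^(6)=-3

((0, 0, 0, 0, 1, 0); (0, 0, 0, 1, 0, 0); (0, 0, 0, 0, 1, 1); (0, 0, 1, 0, 0, 0); (0, 0, 0, 0, 0, 2); (2, 2, 0, 0, 0, 0))


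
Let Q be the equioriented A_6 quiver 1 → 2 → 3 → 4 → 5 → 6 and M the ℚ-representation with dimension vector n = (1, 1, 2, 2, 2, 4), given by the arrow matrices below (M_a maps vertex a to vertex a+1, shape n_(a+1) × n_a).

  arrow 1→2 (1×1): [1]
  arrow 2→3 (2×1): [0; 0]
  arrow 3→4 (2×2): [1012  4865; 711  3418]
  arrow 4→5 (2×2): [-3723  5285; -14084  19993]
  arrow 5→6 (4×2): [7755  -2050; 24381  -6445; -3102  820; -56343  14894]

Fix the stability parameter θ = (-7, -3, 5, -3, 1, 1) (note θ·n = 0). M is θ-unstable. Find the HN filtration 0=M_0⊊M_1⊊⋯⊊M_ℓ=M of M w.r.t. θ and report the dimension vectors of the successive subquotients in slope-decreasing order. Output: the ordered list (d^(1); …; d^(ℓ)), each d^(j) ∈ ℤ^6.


Barcode: M ≅ I[1,2], I[3,6]^2, I[6,6]^2. HN layers by μ_θ (3 steps, strictly decreasing):
  μ^(1)=1; μ^(2)=-3; μ^(3)=-7

((0, 0, 2, 2, 2, 4); (0, 1, 0, 0, 0, 0); (1, 0, 0, 0, 0, 0))


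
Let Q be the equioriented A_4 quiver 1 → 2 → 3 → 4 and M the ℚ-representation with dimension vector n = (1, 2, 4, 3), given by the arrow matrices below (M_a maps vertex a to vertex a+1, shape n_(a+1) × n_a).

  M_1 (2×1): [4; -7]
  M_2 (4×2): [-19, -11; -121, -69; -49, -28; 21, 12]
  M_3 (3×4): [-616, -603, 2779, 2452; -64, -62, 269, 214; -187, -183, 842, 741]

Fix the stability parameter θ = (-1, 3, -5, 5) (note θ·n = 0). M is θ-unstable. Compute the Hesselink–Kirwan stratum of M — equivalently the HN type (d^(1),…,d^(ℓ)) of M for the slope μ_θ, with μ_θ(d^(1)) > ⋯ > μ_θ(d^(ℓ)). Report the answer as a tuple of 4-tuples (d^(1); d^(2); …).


Interval decomposition of M: I[1,4], I[2,4], I[3,3], I[3,4].
HN type (ℓ=3): μ^(1)=5; μ^(2)=-1; μ^(3)=-5

((0, 0, 0, 3); (1, 2, 2, 0); (0, 0, 2, 0))


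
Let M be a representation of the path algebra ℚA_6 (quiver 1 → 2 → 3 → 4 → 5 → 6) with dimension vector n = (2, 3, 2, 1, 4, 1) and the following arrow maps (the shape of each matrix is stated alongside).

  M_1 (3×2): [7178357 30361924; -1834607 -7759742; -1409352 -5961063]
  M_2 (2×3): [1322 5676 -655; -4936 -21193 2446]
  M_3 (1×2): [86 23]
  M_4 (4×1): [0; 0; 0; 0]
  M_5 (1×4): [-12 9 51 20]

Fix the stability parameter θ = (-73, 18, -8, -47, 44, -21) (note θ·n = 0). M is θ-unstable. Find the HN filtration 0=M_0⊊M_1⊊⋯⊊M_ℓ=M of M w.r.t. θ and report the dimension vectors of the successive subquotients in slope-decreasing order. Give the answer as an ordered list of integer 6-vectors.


Interval decomposition of M: I[1,3], I[1,4], I[2,2], I[5,5]^3, I[5,6].
HN type (ℓ=6): μ^(1)=44; μ^(2)=18; μ^(3)=23/2; μ^(4)=5; μ^(5)=-37/3; μ^(6)=-73

((0, 0, 0, 0, 3, 0); (0, 1, 0, 0, 0, 0); (0, 0, 0, 0, 1, 1); (0, 1, 1, 0, 0, 0); (0, 1, 1, 1, 0, 0); (2, 0, 0, 0, 0, 0))


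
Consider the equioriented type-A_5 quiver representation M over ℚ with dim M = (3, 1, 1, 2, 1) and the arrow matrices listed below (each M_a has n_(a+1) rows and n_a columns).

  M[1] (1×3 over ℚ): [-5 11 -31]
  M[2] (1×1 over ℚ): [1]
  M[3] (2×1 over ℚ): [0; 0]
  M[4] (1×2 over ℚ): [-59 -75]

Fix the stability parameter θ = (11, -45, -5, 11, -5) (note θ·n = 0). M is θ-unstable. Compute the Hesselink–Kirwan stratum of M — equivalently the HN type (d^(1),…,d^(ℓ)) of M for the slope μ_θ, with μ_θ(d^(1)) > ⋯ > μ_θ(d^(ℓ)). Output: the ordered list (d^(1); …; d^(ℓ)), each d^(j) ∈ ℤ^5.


Via rank(M_{q-1}∘⋯∘M_p): M ≅ I[1,1]^2, I[1,3], I[4,4], I[4,5].
μ_θ-semistable layers: μ^(1)=11; μ^(2)=3; μ^(3)=-5; μ^(4)=-17

((2, 0, 0, 1, 0); (0, 0, 0, 1, 1); (0, 0, 1, 0, 0); (1, 1, 0, 0, 0))


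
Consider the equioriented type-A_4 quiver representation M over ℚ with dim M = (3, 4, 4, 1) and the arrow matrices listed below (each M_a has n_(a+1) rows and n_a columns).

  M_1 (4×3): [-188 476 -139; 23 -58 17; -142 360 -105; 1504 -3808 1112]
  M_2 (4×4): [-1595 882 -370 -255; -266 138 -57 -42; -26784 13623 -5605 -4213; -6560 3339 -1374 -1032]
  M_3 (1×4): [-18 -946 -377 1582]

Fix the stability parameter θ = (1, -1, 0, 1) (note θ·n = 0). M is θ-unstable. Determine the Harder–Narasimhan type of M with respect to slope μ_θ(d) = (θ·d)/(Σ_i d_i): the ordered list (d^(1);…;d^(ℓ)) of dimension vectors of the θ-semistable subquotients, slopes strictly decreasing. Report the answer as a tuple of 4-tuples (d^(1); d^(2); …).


Interval decomposition of M: I[1,1], I[1,3], I[1,4], I[2,3]^2.
HN type (ℓ=3): μ^(1)=1; μ^(2)=0; μ^(3)=-1

((1, 0, 0, 1); (2, 2, 4, 0); (0, 2, 0, 0))


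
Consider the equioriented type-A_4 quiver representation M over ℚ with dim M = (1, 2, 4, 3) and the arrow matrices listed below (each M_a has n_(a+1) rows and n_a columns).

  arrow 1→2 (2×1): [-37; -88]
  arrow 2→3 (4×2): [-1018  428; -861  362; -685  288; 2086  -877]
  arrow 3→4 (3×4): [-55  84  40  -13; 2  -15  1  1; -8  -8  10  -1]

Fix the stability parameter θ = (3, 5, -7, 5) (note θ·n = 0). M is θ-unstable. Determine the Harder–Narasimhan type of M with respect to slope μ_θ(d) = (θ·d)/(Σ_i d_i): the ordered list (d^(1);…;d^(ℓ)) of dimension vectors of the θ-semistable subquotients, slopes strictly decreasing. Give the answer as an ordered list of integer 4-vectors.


Via rank(M_{q-1}∘⋯∘M_p): M ≅ I[1,4], I[2,4], I[3,3], I[3,4].
μ_θ-semistable layers: μ^(1)=5; μ^(2)=1/3; μ^(3)=-1; μ^(4)=-7

((0, 0, 0, 3); (1, 1, 1, 0); (0, 1, 1, 0); (0, 0, 2, 0))


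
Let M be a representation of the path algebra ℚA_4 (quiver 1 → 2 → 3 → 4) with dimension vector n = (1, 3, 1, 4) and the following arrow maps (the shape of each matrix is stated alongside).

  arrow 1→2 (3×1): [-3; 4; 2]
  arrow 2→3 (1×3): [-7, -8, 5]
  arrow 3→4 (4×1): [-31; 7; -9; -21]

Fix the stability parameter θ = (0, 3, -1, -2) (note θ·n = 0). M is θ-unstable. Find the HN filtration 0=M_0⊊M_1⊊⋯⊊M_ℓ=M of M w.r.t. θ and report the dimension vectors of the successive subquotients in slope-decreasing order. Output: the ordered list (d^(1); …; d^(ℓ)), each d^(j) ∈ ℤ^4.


Barcode: M ≅ I[1,4], I[2,2]^2, I[4,4]^3. HN layers by μ_θ (3 steps, strictly decreasing):
  μ^(1)=3; μ^(2)=0; μ^(3)=-2

((0, 2, 0, 0); (1, 1, 1, 1); (0, 0, 0, 3))


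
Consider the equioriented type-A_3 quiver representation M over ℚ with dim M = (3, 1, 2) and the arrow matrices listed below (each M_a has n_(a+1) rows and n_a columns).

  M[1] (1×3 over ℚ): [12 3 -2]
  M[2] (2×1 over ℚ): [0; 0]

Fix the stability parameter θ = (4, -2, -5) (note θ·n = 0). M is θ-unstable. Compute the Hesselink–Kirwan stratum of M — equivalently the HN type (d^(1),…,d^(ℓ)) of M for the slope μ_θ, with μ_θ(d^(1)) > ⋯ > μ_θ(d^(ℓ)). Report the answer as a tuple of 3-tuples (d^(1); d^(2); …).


Via rank(M_{q-1}∘⋯∘M_p): M ≅ I[1,1]^2, I[1,2], I[3,3]^2.
μ_θ-semistable layers: μ^(1)=4; μ^(2)=1; μ^(3)=-5

((2, 0, 0); (1, 1, 0); (0, 0, 2))


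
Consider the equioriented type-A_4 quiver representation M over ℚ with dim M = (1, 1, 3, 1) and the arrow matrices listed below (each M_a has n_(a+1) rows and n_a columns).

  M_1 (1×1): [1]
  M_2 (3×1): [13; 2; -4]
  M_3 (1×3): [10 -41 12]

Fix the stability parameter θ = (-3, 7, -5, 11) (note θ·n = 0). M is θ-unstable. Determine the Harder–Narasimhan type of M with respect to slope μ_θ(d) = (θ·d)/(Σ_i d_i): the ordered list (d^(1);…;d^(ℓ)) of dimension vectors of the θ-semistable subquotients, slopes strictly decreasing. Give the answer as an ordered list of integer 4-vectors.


Barcode: M ≅ I[1,3], I[3,3], I[3,4]. HN layers by μ_θ (4 steps, strictly decreasing):
  μ^(1)=11; μ^(2)=1; μ^(3)=-3; μ^(4)=-5

((0, 0, 0, 1); (0, 1, 1, 0); (1, 0, 0, 0); (0, 0, 2, 0))


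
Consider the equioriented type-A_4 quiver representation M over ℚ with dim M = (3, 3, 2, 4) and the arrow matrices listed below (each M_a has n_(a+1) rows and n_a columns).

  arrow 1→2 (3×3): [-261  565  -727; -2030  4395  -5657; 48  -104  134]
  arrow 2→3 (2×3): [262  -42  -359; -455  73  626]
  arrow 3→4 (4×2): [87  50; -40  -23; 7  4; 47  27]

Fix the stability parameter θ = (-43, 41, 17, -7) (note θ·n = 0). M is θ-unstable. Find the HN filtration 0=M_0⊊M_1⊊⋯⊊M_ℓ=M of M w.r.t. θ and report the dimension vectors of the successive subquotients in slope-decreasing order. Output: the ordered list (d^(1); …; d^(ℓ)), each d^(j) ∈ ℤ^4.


Barcode: M ≅ I[1,2], I[1,4]^2, I[4,4]^2. HN layers by μ_θ (4 steps, strictly decreasing):
  μ^(1)=41; μ^(2)=17; μ^(3)=-7; μ^(4)=-43

((0, 1, 0, 0); (0, 2, 2, 2); (0, 0, 0, 2); (3, 0, 0, 0))


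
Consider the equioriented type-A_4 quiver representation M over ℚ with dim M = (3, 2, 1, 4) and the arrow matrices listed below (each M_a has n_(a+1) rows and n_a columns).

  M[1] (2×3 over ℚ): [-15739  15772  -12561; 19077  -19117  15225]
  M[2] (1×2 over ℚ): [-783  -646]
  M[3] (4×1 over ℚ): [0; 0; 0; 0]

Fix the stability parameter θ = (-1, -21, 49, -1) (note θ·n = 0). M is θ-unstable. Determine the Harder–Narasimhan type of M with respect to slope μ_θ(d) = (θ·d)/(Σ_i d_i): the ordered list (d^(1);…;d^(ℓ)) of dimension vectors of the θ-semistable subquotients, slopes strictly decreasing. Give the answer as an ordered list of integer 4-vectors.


Barcode: M ≅ I[1,1], I[1,2], I[1,3], I[4,4]^4. HN layers by μ_θ (3 steps, strictly decreasing):
  μ^(1)=49; μ^(2)=-1; μ^(3)=-11

((0, 0, 1, 0); (1, 0, 0, 4); (2, 2, 0, 0))


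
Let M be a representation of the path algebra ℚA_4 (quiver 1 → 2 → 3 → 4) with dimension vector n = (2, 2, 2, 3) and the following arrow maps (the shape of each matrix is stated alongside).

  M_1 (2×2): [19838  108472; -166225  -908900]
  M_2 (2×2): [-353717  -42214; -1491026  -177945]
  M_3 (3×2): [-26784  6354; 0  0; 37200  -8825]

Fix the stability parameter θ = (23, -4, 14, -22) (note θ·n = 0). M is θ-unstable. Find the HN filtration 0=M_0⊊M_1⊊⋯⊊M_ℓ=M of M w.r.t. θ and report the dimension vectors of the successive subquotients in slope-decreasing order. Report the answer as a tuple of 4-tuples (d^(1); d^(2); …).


Barcode: M ≅ I[1,1], I[1,4], I[2,3], I[4,4]^2. HN layers by μ_θ (5 steps, strictly decreasing):
  μ^(1)=23; μ^(2)=14; μ^(3)=11/4; μ^(4)=-4; μ^(5)=-22

((1, 0, 0, 0); (0, 0, 1, 0); (1, 1, 1, 1); (0, 1, 0, 0); (0, 0, 0, 2))


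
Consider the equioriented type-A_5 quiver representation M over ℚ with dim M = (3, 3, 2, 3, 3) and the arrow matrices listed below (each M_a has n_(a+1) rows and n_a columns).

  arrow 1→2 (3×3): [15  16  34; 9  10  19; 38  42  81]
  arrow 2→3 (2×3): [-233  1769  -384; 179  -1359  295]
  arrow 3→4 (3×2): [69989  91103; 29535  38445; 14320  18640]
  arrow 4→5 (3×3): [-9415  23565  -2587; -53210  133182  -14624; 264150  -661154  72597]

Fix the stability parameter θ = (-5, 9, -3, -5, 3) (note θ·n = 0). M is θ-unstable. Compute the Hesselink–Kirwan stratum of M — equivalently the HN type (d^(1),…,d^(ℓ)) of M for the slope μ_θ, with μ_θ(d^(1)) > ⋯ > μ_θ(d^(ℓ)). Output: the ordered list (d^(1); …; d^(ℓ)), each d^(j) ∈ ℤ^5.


Via rank(M_{q-1}∘⋯∘M_p): M ≅ I[1,1], I[1,2], I[1,4], I[2,3], I[4,5]^2, I[5,5].
μ_θ-semistable layers: μ^(1)=9; μ^(2)=3; μ^(3)=1/3; μ^(4)=-5

((0, 1, 0, 0, 0); (0, 1, 1, 0, 3); (0, 1, 1, 1, 0); (3, 0, 0, 2, 0))


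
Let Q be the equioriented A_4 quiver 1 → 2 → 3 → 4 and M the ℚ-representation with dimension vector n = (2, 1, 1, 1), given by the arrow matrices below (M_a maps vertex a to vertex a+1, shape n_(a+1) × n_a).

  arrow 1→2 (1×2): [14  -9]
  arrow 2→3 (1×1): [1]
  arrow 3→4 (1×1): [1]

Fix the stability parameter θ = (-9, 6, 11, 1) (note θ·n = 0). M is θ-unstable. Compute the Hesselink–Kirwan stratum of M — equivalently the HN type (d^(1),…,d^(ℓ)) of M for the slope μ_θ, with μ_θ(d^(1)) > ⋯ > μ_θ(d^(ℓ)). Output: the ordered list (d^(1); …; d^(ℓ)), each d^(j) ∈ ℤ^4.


Interval decomposition of M: I[1,1], I[1,4].
HN type (ℓ=2): μ^(1)=6; μ^(2)=-9

((0, 1, 1, 1); (2, 0, 0, 0))


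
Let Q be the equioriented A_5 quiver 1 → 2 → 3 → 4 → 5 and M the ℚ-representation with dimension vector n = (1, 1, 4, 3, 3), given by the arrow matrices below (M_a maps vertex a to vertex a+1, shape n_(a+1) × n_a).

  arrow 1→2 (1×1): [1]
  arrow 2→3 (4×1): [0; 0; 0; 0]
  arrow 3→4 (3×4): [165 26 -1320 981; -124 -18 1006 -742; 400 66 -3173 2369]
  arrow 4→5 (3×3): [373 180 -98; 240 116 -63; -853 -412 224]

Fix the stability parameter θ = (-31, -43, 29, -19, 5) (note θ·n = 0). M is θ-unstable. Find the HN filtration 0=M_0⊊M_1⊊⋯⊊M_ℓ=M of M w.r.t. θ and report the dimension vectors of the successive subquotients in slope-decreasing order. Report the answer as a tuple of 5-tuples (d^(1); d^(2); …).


Interval decomposition of M: I[1,2], I[3,3], I[3,4], I[3,5]^2, I[5,5].
HN type (ℓ=3): μ^(1)=29; μ^(2)=5; μ^(3)=-37

((0, 0, 1, 0, 0); (0, 0, 3, 3, 3); (1, 1, 0, 0, 0))


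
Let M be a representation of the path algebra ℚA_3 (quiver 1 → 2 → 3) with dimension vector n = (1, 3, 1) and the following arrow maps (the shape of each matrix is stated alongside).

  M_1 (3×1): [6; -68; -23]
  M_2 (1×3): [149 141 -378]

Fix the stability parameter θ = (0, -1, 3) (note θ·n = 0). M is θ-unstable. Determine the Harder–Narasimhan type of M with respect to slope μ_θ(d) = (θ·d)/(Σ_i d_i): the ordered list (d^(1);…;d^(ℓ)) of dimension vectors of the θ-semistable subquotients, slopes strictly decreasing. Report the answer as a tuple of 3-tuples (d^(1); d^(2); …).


Via rank(M_{q-1}∘⋯∘M_p): M ≅ I[1,2], I[2,2], I[2,3].
μ_θ-semistable layers: μ^(1)=3; μ^(2)=-1/2; μ^(3)=-1

((0, 0, 1); (1, 1, 0); (0, 2, 0))


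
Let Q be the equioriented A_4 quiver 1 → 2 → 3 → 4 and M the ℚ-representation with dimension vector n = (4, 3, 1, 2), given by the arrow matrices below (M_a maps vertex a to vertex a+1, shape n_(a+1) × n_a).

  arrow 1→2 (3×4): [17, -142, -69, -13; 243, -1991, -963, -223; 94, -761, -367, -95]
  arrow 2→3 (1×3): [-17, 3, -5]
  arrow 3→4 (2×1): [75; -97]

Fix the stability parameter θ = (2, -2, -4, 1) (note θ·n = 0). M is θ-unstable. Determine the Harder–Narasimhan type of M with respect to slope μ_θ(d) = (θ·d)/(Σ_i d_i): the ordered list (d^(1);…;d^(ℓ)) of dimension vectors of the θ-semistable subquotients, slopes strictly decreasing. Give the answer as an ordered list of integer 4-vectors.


Interval decomposition of M: I[1,1], I[1,2]^2, I[1,4], I[4,4].
HN type (ℓ=4): μ^(1)=2; μ^(2)=1; μ^(3)=0; μ^(4)=-4/3

((1, 0, 0, 0); (0, 0, 0, 2); (2, 2, 0, 0); (1, 1, 1, 0))


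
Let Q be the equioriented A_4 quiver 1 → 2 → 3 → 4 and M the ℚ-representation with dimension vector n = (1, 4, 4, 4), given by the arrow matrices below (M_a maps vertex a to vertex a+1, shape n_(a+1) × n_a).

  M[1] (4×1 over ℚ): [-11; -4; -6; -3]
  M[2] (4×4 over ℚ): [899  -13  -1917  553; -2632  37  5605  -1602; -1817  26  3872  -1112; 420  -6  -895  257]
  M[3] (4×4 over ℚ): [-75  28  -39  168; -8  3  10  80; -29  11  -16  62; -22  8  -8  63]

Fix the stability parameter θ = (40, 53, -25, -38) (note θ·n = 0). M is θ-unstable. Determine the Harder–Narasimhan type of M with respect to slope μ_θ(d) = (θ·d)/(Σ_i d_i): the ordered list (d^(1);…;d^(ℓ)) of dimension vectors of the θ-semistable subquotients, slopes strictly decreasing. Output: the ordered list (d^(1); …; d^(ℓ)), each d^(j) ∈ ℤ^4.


Interval decomposition of M: I[1,4], I[2,4]^3.
HN type (ℓ=2): μ^(1)=15/2; μ^(2)=-10/3

((1, 1, 1, 1); (0, 3, 3, 3))


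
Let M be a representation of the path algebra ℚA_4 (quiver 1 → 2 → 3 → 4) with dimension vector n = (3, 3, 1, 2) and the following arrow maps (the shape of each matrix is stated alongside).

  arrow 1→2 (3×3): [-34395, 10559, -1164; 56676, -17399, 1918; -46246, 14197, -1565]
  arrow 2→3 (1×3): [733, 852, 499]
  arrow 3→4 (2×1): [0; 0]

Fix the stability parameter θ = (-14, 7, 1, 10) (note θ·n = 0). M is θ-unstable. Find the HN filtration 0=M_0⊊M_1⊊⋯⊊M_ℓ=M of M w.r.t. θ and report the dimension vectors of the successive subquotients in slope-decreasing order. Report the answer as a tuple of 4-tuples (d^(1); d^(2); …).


Interval decomposition of M: I[1,2]^2, I[1,3], I[4,4]^2.
HN type (ℓ=4): μ^(1)=10; μ^(2)=7; μ^(3)=4; μ^(4)=-14

((0, 0, 0, 2); (0, 2, 0, 0); (0, 1, 1, 0); (3, 0, 0, 0))


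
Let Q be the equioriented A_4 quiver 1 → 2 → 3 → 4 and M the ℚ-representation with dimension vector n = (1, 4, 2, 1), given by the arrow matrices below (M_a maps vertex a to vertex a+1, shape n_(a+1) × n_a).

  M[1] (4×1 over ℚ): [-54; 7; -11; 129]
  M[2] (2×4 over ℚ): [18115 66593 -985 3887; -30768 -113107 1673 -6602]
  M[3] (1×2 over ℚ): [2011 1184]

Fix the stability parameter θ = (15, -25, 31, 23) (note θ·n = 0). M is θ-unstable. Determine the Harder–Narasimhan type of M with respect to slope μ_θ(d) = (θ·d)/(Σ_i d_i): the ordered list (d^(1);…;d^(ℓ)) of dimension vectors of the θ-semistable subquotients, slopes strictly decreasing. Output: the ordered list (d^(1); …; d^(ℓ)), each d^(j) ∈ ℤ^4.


Via rank(M_{q-1}∘⋯∘M_p): M ≅ I[1,4], I[2,2]^2, I[2,3].
μ_θ-semistable layers: μ^(1)=31; μ^(2)=27; μ^(3)=-5; μ^(4)=-25

((0, 0, 1, 0); (0, 0, 1, 1); (1, 1, 0, 0); (0, 3, 0, 0))


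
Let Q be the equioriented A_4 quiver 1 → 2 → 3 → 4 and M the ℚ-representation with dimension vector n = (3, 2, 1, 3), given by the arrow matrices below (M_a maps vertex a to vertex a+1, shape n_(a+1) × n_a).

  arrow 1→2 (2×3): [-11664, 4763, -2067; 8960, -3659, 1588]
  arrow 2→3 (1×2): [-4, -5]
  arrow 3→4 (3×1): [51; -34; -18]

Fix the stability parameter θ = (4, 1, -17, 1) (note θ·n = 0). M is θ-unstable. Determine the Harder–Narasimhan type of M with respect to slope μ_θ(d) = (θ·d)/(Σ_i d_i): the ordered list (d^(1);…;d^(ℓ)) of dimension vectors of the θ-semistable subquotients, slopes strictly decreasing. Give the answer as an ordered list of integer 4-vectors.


Barcode: M ≅ I[1,1], I[1,2], I[1,4], I[4,4]^2. HN layers by μ_θ (4 steps, strictly decreasing):
  μ^(1)=4; μ^(2)=5/2; μ^(3)=1; μ^(4)=-4

((1, 0, 0, 0); (1, 1, 0, 0); (0, 0, 0, 3); (1, 1, 1, 0))


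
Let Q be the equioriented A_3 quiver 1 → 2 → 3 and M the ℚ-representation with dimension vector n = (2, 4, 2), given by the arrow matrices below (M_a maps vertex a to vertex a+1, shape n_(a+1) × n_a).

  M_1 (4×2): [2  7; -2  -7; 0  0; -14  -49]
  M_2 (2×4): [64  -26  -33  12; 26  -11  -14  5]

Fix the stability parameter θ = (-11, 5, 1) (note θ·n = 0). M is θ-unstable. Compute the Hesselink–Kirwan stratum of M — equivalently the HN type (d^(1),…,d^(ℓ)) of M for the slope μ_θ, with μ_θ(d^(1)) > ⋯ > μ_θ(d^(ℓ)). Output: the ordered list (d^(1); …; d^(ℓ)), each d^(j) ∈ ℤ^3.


Interval decomposition of M: I[1,1], I[1,3], I[2,2]^2, I[2,3].
HN type (ℓ=3): μ^(1)=5; μ^(2)=3; μ^(3)=-11

((0, 2, 0); (0, 2, 2); (2, 0, 0))


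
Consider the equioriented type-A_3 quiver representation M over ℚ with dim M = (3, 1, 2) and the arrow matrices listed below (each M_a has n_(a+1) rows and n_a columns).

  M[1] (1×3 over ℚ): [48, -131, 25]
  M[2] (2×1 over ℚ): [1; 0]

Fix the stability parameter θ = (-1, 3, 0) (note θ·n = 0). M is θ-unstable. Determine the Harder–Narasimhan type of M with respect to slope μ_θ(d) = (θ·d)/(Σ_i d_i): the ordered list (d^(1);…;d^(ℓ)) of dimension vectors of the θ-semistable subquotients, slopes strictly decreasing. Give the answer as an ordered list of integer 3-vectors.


Interval decomposition of M: I[1,1]^2, I[1,3], I[3,3].
HN type (ℓ=3): μ^(1)=3/2; μ^(2)=0; μ^(3)=-1

((0, 1, 1); (0, 0, 1); (3, 0, 0))


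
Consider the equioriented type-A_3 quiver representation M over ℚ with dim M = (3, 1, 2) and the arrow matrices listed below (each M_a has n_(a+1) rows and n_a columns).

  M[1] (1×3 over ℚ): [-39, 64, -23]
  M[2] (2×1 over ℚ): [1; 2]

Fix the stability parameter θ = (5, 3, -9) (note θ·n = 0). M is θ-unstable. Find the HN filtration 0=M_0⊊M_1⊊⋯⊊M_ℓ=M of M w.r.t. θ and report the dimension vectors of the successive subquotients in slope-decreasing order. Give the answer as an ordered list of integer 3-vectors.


Interval decomposition of M: I[1,1]^2, I[1,3], I[3,3].
HN type (ℓ=3): μ^(1)=5; μ^(2)=-1/3; μ^(3)=-9

((2, 0, 0); (1, 1, 1); (0, 0, 1))


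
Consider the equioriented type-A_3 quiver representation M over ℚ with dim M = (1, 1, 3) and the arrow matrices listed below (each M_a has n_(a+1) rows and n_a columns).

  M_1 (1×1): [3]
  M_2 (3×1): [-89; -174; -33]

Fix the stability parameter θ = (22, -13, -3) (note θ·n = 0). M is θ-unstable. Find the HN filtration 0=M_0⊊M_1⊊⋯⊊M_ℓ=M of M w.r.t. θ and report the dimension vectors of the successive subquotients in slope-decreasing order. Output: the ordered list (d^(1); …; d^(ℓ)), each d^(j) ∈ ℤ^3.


Via rank(M_{q-1}∘⋯∘M_p): M ≅ I[1,3], I[3,3]^2.
μ_θ-semistable layers: μ^(1)=2; μ^(2)=-3

((1, 1, 1); (0, 0, 2))


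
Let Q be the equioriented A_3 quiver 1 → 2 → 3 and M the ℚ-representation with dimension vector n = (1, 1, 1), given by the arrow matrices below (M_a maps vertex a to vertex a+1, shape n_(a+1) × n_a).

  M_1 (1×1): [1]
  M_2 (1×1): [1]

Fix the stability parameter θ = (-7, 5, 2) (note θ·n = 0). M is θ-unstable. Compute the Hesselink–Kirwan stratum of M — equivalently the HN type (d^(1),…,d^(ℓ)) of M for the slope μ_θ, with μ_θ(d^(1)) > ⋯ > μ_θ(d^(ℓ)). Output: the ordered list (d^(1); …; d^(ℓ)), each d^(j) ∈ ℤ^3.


Via rank(M_{q-1}∘⋯∘M_p): M ≅ I[1,3].
μ_θ-semistable layers: μ^(1)=7/2; μ^(2)=-7

((0, 1, 1); (1, 0, 0))


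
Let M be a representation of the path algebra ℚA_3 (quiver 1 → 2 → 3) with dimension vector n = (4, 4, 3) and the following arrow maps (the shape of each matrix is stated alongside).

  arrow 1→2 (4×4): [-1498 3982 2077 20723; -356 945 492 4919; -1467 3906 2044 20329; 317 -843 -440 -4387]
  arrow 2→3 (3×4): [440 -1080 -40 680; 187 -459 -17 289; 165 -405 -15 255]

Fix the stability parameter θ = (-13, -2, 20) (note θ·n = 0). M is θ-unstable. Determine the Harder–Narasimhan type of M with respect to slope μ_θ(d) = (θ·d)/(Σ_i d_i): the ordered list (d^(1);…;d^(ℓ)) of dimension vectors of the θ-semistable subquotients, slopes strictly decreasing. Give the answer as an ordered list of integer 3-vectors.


Via rank(M_{q-1}∘⋯∘M_p): M ≅ I[1,2]^3, I[1,3], I[3,3]^2.
μ_θ-semistable layers: μ^(1)=20; μ^(2)=-2; μ^(3)=-13

((0, 0, 3); (0, 4, 0); (4, 0, 0))


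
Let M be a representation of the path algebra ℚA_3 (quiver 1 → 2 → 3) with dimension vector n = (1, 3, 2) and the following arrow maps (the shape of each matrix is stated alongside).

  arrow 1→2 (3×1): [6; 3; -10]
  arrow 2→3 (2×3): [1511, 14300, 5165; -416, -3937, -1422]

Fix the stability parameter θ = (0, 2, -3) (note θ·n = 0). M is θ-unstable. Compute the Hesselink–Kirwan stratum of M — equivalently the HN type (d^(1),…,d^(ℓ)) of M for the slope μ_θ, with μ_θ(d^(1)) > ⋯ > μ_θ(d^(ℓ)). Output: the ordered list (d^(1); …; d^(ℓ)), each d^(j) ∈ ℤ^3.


Via rank(M_{q-1}∘⋯∘M_p): M ≅ I[1,3], I[2,2], I[2,3].
μ_θ-semistable layers: μ^(1)=2; μ^(2)=-1/3; μ^(3)=-1/2

((0, 1, 0); (1, 1, 1); (0, 1, 1))


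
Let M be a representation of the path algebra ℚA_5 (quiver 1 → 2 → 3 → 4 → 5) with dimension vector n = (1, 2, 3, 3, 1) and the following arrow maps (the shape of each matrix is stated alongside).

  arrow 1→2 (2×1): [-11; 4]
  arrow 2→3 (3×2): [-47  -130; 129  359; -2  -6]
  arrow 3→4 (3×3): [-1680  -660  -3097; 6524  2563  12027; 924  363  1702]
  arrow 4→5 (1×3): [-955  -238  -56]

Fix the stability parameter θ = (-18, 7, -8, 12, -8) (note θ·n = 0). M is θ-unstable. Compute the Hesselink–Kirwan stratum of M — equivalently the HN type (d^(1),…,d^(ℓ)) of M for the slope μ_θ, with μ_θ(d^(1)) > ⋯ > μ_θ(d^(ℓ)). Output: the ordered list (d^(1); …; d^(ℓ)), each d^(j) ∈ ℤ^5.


Via rank(M_{q-1}∘⋯∘M_p): M ≅ I[1,4], I[2,3], I[3,5], I[4,4].
μ_θ-semistable layers: μ^(1)=12; μ^(2)=2; μ^(3)=-1/2; μ^(4)=-8; μ^(5)=-18

((0, 0, 0, 2, 0); (0, 0, 0, 1, 1); (0, 2, 2, 0, 0); (0, 0, 1, 0, 0); (1, 0, 0, 0, 0))


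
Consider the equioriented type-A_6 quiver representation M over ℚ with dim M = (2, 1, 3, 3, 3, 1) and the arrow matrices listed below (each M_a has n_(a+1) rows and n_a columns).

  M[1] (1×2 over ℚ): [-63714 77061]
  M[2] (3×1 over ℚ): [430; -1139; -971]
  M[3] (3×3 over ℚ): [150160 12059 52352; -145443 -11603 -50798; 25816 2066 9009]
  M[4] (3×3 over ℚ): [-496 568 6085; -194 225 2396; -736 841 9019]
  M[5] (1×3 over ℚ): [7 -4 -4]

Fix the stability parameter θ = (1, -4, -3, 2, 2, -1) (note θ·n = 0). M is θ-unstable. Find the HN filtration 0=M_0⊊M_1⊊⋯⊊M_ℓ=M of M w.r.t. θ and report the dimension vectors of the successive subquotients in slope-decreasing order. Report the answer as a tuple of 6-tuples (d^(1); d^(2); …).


Interval decomposition of M: I[1,1], I[1,6], I[3,5]^2.
HN type (ℓ=4): μ^(1)=2; μ^(2)=1; μ^(3)=-2; μ^(4)=-3

((0, 0, 0, 2, 2, 0); (1, 0, 0, 1, 1, 1); (1, 1, 1, 0, 0, 0); (0, 0, 2, 0, 0, 0))


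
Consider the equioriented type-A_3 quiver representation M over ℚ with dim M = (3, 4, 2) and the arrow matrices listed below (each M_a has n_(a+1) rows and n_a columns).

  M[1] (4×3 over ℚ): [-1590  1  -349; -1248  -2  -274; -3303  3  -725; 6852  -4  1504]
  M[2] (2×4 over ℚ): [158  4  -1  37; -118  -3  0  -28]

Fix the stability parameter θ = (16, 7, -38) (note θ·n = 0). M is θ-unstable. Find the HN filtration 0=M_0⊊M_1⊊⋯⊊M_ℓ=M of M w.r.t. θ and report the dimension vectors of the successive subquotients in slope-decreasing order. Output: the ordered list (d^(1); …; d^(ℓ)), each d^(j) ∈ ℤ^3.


Interval decomposition of M: I[1,2], I[1,3]^2, I[2,2].
HN type (ℓ=3): μ^(1)=23/2; μ^(2)=7; μ^(3)=-5

((1, 1, 0); (0, 1, 0); (2, 2, 2))


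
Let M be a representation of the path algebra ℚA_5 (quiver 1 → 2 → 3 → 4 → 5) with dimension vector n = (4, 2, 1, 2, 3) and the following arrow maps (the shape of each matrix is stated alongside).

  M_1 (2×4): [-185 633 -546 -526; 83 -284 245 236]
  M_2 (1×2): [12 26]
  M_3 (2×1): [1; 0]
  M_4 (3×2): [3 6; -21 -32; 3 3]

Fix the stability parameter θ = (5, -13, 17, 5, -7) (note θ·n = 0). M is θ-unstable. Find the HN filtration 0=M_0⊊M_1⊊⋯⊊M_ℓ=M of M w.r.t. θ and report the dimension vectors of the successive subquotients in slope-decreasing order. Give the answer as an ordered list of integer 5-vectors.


Interval decomposition of M: I[1,1]^2, I[1,2], I[1,5], I[4,5], I[5,5].
HN type (ℓ=4): μ^(1)=5; μ^(2)=-1; μ^(3)=-4; μ^(4)=-7

((2, 0, 1, 1, 1); (0, 0, 0, 1, 1); (2, 2, 0, 0, 0); (0, 0, 0, 0, 1))


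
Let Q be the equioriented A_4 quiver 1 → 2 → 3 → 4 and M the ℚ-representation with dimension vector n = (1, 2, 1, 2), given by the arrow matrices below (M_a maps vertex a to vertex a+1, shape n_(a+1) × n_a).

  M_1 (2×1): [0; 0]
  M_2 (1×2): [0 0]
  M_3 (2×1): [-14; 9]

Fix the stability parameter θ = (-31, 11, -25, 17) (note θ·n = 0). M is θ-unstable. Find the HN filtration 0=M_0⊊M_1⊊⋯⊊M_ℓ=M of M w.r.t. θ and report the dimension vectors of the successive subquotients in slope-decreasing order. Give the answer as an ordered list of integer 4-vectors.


Via rank(M_{q-1}∘⋯∘M_p): M ≅ I[1,1], I[2,2]^2, I[3,4], I[4,4].
μ_θ-semistable layers: μ^(1)=17; μ^(2)=11; μ^(3)=-25; μ^(4)=-31

((0, 0, 0, 2); (0, 2, 0, 0); (0, 0, 1, 0); (1, 0, 0, 0))


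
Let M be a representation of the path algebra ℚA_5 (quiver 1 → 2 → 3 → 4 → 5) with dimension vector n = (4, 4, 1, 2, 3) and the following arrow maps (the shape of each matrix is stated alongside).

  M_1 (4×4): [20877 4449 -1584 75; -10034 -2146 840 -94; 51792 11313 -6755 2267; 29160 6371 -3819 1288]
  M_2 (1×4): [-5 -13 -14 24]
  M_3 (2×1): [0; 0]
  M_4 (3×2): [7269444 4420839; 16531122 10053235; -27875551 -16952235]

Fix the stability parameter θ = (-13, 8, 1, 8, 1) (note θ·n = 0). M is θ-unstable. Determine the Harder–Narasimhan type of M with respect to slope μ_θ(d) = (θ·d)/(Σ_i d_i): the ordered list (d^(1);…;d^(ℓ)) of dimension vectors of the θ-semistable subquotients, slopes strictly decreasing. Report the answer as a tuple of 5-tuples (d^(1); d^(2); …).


Barcode: M ≅ I[1,1], I[1,2]^2, I[1,3], I[2,2], I[4,5]^2, I[5,5]. HN layers by μ_θ (4 steps, strictly decreasing):
  μ^(1)=8; μ^(2)=9/2; μ^(3)=1; μ^(4)=-13

((0, 3, 0, 0, 0); (0, 1, 1, 2, 2); (0, 0, 0, 0, 1); (4, 0, 0, 0, 0))


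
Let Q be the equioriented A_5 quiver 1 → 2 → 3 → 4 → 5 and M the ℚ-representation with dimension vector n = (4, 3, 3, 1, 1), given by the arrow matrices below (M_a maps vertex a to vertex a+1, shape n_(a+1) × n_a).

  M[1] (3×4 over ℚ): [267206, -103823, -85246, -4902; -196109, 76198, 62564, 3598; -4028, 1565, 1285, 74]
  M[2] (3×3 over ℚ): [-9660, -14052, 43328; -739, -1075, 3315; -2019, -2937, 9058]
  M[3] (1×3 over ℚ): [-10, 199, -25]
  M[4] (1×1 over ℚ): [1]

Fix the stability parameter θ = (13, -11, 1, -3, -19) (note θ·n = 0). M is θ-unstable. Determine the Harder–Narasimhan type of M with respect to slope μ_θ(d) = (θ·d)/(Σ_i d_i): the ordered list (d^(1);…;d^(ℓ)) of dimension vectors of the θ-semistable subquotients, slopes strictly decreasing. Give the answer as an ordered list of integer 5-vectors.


Interval decomposition of M: I[1,1], I[1,2], I[1,3], I[1,5], I[3,3].
HN type (ℓ=3): μ^(1)=13; μ^(2)=1; μ^(3)=-19/5

((1, 0, 0, 0, 0); (2, 2, 2, 0, 0); (1, 1, 1, 1, 1))


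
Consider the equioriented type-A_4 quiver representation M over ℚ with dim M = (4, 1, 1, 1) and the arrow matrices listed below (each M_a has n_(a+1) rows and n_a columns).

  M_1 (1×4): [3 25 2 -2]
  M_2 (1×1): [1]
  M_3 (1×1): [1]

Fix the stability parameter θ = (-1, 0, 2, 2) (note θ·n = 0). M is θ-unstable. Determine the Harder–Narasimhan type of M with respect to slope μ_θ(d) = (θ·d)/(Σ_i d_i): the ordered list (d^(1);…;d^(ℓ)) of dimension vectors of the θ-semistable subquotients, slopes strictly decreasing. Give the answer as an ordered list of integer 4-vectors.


Barcode: M ≅ I[1,1]^3, I[1,4]. HN layers by μ_θ (3 steps, strictly decreasing):
  μ^(1)=2; μ^(2)=0; μ^(3)=-1

((0, 0, 1, 1); (0, 1, 0, 0); (4, 0, 0, 0))


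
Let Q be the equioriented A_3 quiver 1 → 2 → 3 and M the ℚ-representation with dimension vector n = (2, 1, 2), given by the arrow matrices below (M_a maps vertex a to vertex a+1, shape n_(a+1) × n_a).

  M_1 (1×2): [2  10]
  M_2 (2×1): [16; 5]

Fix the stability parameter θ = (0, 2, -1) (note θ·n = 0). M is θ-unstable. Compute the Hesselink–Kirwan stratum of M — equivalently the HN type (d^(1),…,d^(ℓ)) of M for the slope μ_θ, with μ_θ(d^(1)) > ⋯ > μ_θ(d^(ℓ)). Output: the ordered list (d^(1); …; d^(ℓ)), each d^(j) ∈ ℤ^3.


Via rank(M_{q-1}∘⋯∘M_p): M ≅ I[1,1], I[1,3], I[3,3].
μ_θ-semistable layers: μ^(1)=1/2; μ^(2)=0; μ^(3)=-1

((0, 1, 1); (2, 0, 0); (0, 0, 1))


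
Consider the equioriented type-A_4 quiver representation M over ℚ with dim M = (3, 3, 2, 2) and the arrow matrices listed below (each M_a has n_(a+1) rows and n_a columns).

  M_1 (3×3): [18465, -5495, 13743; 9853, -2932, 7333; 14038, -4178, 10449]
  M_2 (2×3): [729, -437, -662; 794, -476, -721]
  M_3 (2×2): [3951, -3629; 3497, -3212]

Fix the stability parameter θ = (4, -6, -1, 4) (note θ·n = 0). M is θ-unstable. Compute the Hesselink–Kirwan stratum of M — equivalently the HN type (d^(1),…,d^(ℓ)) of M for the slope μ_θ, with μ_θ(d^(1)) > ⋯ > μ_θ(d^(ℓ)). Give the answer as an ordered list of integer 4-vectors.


Via rank(M_{q-1}∘⋯∘M_p): M ≅ I[1,2], I[1,4]^2.
μ_θ-semistable layers: μ^(1)=4; μ^(2)=-1

((0, 0, 0, 2); (3, 3, 2, 0))


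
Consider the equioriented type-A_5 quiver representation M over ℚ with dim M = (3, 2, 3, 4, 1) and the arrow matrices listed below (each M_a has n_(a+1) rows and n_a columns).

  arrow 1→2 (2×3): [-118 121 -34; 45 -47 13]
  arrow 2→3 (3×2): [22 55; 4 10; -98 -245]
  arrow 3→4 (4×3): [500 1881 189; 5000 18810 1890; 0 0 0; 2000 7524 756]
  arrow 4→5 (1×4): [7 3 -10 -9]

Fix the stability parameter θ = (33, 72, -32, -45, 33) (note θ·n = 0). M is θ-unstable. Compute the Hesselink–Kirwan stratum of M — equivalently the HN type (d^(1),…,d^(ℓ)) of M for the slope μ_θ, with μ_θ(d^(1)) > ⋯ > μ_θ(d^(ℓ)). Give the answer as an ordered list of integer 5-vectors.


Barcode: M ≅ I[1,1], I[1,2], I[1,5], I[3,3]^2, I[4,4]^3. HN layers by μ_θ (5 steps, strictly decreasing):
  μ^(1)=72; μ^(2)=33; μ^(3)=7; μ^(4)=-32; μ^(5)=-45

((0, 1, 0, 0, 0); (2, 0, 0, 0, 1); (1, 1, 1, 1, 0); (0, 0, 2, 0, 0); (0, 0, 0, 3, 0))


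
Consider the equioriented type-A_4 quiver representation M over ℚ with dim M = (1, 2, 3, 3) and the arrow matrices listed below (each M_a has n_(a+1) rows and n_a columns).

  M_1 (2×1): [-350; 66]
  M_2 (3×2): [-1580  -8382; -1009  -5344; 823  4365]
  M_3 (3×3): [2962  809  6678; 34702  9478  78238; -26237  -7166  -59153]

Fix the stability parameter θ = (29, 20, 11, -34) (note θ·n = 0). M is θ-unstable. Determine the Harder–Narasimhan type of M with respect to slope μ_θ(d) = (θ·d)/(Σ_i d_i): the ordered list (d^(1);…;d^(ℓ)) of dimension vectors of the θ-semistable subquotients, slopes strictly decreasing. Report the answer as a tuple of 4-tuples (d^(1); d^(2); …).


Interval decomposition of M: I[1,4], I[2,4], I[3,3], I[4,4].
HN type (ℓ=4): μ^(1)=11; μ^(2)=13/2; μ^(3)=-1; μ^(4)=-34

((0, 0, 1, 0); (1, 1, 1, 1); (0, 1, 1, 1); (0, 0, 0, 1))


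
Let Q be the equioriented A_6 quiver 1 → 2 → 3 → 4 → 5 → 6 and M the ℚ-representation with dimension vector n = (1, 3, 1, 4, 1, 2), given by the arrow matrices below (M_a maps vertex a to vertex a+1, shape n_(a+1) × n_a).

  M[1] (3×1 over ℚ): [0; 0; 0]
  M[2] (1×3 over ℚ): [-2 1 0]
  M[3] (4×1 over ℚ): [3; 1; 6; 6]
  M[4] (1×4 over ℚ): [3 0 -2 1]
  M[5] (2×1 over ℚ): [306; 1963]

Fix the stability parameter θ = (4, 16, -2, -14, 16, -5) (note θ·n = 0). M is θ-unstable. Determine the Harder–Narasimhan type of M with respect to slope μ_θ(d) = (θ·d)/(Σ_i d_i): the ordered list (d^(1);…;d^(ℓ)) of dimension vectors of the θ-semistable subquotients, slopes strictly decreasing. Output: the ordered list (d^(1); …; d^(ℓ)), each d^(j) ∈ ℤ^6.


Via rank(M_{q-1}∘⋯∘M_p): M ≅ I[1,1], I[2,2]^2, I[2,6], I[4,4]^3, I[6,6].
μ_θ-semistable layers: μ^(1)=16; μ^(2)=11/2; μ^(3)=4; μ^(4)=0; μ^(5)=-5; μ^(6)=-14

((0, 2, 0, 0, 0, 0); (0, 0, 0, 0, 1, 1); (1, 0, 0, 0, 0, 0); (0, 1, 1, 1, 0, 0); (0, 0, 0, 0, 0, 1); (0, 0, 0, 3, 0, 0))
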